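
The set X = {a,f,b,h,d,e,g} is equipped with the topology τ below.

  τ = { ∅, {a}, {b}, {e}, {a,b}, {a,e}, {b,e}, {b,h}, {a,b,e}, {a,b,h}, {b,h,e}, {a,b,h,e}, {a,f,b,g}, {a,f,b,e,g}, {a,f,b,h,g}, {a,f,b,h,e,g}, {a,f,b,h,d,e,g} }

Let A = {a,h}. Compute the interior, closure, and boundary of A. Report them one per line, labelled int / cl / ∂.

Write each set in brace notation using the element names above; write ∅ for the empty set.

open subsets of A: ∅, {a}; so int(A) = {a}
closure: X∖int(X∖A) = X∖{b,e} = {a,f,h,d,g}
∂A = {a,f,h,d,g} minus {a} = {f,h,d,g}

int(A) = {a}
cl(A)  = {a,f,h,d,g}
∂A     = {f,h,d,g}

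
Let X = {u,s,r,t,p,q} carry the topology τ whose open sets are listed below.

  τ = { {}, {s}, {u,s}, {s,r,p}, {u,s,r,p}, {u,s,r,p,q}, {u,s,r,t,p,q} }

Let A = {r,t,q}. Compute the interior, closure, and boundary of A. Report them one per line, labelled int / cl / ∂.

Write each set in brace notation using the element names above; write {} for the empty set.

opens ⊆ A: {}; union → int = {}
complement {u,s,p}; its interior {u,s}; cl(A) = X∖{u,s} = {r,t,p,q}
boundary = {r,t,p,q} ∖ {} = {r,t,p,q}

int(A) = {}
cl(A)  = {r,t,p,q}
∂A     = {r,t,p,q}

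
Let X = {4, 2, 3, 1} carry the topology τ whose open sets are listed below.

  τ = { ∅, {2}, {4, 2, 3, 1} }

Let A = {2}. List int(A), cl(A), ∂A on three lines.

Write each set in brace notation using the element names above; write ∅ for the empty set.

int(A) = {2}
cl(A)  = {4, 2, 3, 1}
∂A     = {4, 3, 1}

open subsets of A: ∅, {2}; so int(A) = {2}
closure: X∖int(X∖A) = X∖∅ = {4, 2, 3, 1}
∂A = {4, 2, 3, 1} minus {2} = {4, 3, 1}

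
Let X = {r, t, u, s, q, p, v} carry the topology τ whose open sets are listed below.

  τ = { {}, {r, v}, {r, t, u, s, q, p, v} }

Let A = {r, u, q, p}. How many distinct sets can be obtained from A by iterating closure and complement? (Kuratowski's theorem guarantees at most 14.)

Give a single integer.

X∖A={t, s, v}, int(X∖A)={}, hence cl(A)={r, t, u, s, q, p, v}
Orbit (k=closure, c=complement):
  1. A     = {r, u, q, p}
  2. kA    = {r, t, u, s, q, p, v}
  3. cA    = {t, s, v}
  4. ckA   = {}
(closed under both — stop)

4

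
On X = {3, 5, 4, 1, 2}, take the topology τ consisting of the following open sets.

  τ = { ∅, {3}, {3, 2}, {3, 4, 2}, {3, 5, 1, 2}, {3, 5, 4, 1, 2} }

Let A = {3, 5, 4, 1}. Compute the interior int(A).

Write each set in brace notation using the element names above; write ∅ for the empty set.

{3}

open subsets of A: ∅, {3}; so int(A) = {3}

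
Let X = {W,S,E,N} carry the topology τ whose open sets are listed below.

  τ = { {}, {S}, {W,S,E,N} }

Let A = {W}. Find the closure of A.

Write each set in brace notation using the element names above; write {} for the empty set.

complement {S,E,N}; its interior {S}; cl(A) = X∖{S} = {W,E,N}

{W,E,N}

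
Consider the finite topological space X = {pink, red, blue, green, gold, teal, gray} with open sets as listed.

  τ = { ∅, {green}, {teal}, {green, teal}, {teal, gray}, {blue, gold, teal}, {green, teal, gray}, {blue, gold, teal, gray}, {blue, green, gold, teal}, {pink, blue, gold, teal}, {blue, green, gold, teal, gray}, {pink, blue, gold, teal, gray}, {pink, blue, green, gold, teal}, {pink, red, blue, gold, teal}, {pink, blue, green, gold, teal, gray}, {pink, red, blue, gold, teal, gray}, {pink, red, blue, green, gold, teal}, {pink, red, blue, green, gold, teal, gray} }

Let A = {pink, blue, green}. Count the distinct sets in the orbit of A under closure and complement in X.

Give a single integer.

complement {red, gold, teal, gray}; its interior {teal, gray}; cl(A) = X∖{teal, gray} = {pink, red, blue, green, gold}
With k = closure, c = complement:
  1. A     = {pink, blue, green}
  2. kA    = {pink, red, blue, green, gold}
  3. cA    = {red, gold, teal, gray}
  4. ckA   = {teal, gray}
  5. kcA   = {pink, red, blue, gold, teal, gray}
  6. ckcA  = {green}
k, c of each give nothing new

6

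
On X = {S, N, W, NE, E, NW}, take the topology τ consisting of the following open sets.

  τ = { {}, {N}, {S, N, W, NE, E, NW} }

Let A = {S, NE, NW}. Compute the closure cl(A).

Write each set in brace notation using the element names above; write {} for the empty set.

{S, W, NE, E, NW}

cl via duality: int({N, W, E}) = {N}, so X∖{N} = {S, W, NE, E, NW}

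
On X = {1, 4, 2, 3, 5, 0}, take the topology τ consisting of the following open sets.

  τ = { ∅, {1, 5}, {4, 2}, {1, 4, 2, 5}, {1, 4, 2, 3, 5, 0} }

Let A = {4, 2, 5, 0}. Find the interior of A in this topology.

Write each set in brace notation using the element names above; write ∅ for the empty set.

opens ⊆ A: ∅, {4, 2}; union → int = {4, 2}

{4, 2}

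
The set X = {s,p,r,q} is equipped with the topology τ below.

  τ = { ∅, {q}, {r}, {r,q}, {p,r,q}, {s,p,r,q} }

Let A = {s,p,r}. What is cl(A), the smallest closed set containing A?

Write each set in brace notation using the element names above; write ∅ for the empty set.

{s,p,r}

cl via duality: int({q}) = {q}, so X∖{q} = {s,p,r}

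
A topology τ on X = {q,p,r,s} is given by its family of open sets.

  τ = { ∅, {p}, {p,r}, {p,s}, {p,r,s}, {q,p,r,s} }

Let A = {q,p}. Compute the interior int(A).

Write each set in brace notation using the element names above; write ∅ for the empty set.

{p}

interior: largest open inside A is {p} (from ∅, {p})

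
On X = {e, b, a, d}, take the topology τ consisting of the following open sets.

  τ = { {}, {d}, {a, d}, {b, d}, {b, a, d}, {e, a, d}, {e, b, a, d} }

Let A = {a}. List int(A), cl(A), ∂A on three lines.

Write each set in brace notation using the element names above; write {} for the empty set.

U open, U⊆A: {}. int(A) = ⋃ = {}
X∖A={e, b, d}, int(X∖A)={b, d}, hence cl(A)={e, a}
∂A: remove int from cl → {e, a}

int(A) = {}
cl(A)  = {e, a}
∂A     = {e, a}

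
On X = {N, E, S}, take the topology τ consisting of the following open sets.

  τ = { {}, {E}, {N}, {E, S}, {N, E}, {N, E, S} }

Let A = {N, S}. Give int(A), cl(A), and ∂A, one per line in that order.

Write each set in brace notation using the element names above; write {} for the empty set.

interior: largest open inside A is {N} (from {}, {N})
cl via duality: int({E}) = {E}, so X∖{E} = {N, S}
cl∖int = {S}

int(A) = {N}
cl(A)  = {N, S}
∂A     = {S}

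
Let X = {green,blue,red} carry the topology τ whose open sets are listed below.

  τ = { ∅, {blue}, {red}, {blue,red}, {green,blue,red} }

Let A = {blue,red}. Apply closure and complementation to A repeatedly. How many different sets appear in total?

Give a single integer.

cl via duality: int({green}) = ∅, so X∖∅ = {green,blue,red}
Write k for closure, c for complement:
  1. A     = {blue,red}
  2. kA    = {green,blue,red}
  3. cA    = {green}
  4. ckA   = ∅
applying k or c yields no new set

4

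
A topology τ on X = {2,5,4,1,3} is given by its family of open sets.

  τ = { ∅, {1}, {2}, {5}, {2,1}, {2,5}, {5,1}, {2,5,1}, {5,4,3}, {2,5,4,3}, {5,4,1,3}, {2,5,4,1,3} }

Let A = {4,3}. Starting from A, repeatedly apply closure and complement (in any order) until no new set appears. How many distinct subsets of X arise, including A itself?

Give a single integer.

complement {2,5,1}; its interior {2,5,1}; cl(A) = X∖{2,5,1} = {4,3}
With k = closure, c = complement:
  1. A     = {4,3}
  2. cA    = {2,5,1}
  3. kcA   = {2,5,4,1,3}
  4. ckcA  = ∅
k, c of each give nothing new

4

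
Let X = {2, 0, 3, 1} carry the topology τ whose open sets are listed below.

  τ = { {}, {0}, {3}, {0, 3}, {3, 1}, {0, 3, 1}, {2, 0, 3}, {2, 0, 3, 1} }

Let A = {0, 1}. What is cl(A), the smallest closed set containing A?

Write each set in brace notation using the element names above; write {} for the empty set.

{2, 0, 1}

closure: X∖int(X∖A) = X∖{3} = {2, 0, 1}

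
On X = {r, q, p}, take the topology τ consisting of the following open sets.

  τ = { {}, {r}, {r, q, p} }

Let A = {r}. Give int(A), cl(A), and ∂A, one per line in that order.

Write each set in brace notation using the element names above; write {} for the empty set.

U open, U⊆A: {}, {r}. int(A) = ⋃ = {r}
X∖A={q, p}, int(X∖A)={}, hence cl(A)={r, q, p}
∂A: remove int from cl → {q, p}

int(A) = {r}
cl(A)  = {r, q, p}
∂A     = {q, p}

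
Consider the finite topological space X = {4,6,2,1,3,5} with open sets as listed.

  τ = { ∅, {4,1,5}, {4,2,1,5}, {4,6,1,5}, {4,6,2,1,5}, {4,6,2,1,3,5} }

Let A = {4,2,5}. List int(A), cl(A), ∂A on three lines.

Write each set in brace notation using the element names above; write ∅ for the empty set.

U open, U⊆A: ∅. int(A) = ⋃ = ∅
X∖A={6,1,3}, int(X∖A)=∅, hence cl(A)={4,6,2,1,3,5}
∂A: remove int from cl → {4,6,2,1,3,5}

int(A) = ∅
cl(A)  = {4,6,2,1,3,5}
∂A     = {4,6,2,1,3,5}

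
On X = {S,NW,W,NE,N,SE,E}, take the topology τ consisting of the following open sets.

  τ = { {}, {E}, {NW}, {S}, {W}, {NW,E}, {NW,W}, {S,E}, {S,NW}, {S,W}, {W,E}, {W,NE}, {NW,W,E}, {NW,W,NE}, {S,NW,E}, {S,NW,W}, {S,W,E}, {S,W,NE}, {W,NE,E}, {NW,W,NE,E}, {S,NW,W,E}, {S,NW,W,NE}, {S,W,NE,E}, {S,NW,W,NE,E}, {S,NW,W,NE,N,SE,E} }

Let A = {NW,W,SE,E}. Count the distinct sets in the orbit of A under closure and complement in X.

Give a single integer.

X∖A={S,NE,N}, int(X∖A)={S}, hence cl(A)={NW,W,NE,N,SE,E}
Orbit (k=closure, c=complement):
  1. A     = {NW,W,SE,E}
  2. kA    = {NW,W,NE,N,SE,E}
  3. cA    = {S,NE,N}
  4. ckA   = {S}
  5. kcA   = {S,NE,N,SE}
  6. kckA  = {S,N,SE}
  7. ckcA  = {NW,W,E}
  8. ckckA = {NW,W,NE,E}
(closed under both — stop)

8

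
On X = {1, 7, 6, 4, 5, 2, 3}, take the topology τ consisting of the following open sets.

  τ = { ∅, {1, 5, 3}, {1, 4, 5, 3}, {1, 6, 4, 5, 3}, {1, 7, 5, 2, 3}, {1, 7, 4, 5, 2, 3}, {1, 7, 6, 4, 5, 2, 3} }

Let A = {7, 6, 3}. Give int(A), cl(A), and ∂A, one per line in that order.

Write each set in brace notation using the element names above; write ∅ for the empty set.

opens ⊆ A: ∅; union → int = ∅
complement {1, 4, 5, 2}; its interior ∅; cl(A) = X∖∅ = {1, 7, 6, 4, 5, 2, 3}
boundary = {1, 7, 6, 4, 5, 2, 3} ∖ ∅ = {1, 7, 6, 4, 5, 2, 3}

int(A) = ∅
cl(A)  = {1, 7, 6, 4, 5, 2, 3}
∂A     = {1, 7, 6, 4, 5, 2, 3}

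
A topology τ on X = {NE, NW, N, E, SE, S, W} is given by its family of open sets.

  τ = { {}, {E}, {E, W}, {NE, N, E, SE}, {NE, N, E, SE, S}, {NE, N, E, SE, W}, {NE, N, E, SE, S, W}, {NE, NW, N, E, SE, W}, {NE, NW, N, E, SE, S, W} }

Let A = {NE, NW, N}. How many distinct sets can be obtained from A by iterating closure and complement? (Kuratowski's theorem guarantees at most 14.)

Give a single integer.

6

complement {E, SE, S, W}; its interior {E, W}; cl(A) = X∖{E, W} = {NE, NW, N, SE, S}
With k = closure, c = complement:
  1. A     = {NE, NW, N}
  2. kA    = {NE, NW, N, SE, S}
  3. cA    = {E, SE, S, W}
  4. ckA   = {E, W}
  5. kcA   = {NE, NW, N, E, SE, S, W}
  6. ckcA  = {}
k, c of each give nothing new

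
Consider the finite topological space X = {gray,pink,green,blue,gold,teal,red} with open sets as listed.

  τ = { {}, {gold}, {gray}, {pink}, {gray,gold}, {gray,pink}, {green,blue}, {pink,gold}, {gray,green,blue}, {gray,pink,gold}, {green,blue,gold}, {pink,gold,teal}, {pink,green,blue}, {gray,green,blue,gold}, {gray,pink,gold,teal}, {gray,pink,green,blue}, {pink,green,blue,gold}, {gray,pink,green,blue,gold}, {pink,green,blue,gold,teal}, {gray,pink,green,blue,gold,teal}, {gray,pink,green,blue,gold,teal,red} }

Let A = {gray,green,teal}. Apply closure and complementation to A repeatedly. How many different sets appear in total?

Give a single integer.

12

X∖A={pink,blue,gold,red}, int(X∖A)={pink,gold}, hence cl(A)={gray,green,blue,teal,red}
Orbit (k=closure, c=complement):
  1. A     = {gray,green,teal}
  2. kA    = {gray,green,blue,teal,red}
  3. cA    = {pink,blue,gold,red}
  4. ckA   = {pink,gold}
  5. kcA   = {pink,green,blue,gold,teal,red}
  6. kckA  = {pink,gold,teal,red}
  7. ckcA  = {gray}
  8. ckckA = {gray,green,blue}
  9. kckcA = {gray,red}
  10. kckckA = {gray,green,blue,red}
  11. ckckcA = {pink,green,blue,gold,teal}
  12. ckckckA = {pink,gold,teal}
(closed under both — stop)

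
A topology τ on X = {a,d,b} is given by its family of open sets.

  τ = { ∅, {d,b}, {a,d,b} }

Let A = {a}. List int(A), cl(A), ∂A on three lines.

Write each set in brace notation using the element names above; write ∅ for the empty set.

int(A) = ∅
cl(A)  = {a}
∂A     = {a}

interior: largest open inside A is ∅ (from ∅)
cl via duality: int({d,b}) = {d,b}, so X∖{d,b} = {a}
cl∖int = {a}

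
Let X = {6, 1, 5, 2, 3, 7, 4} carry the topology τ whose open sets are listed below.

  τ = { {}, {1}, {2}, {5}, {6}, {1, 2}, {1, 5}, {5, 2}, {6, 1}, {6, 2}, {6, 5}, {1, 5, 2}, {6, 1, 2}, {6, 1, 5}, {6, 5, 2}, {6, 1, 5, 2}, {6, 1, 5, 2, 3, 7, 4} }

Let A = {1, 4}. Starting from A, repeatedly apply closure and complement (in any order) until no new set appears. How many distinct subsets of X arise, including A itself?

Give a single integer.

X∖A={6, 5, 2, 3, 7}, int(X∖A)={6, 5, 2}, hence cl(A)={1, 3, 7, 4}
Orbit (k=closure, c=complement):
  1. A     = {1, 4}
  2. kA    = {1, 3, 7, 4}
  3. cA    = {6, 5, 2, 3, 7}
  4. ckA   = {6, 5, 2}
  5. kcA   = {6, 5, 2, 3, 7, 4}
  6. ckcA  = {1}
(closed under both — stop)

6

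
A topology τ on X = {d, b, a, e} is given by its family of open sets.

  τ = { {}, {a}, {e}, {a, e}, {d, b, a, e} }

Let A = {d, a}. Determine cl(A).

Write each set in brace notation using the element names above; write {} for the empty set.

closure: X∖int(X∖A) = X∖{e} = {d, b, a}

{d, b, a}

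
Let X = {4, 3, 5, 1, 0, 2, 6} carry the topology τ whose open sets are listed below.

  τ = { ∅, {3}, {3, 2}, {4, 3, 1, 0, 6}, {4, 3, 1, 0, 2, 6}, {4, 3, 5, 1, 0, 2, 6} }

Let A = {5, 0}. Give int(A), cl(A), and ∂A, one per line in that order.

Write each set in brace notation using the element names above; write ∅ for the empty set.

int(A) = ∅
cl(A)  = {4, 5, 1, 0, 6}
∂A     = {4, 5, 1, 0, 6}

opens ⊆ A: ∅; union → int = ∅
complement {4, 3, 1, 2, 6}; its interior {3, 2}; cl(A) = X∖{3, 2} = {4, 5, 1, 0, 6}
boundary = {4, 5, 1, 0, 6} ∖ ∅ = {4, 5, 1, 0, 6}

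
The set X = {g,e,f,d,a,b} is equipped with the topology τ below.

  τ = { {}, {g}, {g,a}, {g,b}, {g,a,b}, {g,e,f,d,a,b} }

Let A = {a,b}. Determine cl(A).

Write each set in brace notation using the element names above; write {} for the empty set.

{e,f,d,a,b}

X∖A={g,e,f,d}, int(X∖A)={g}, hence cl(A)={e,f,d,a,b}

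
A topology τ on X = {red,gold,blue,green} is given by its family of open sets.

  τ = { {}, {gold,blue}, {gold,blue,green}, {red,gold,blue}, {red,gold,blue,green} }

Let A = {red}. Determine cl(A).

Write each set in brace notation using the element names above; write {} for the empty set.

{red}

cl via duality: int({gold,blue,green}) = {gold,blue,green}, so X∖{gold,blue,green} = {red}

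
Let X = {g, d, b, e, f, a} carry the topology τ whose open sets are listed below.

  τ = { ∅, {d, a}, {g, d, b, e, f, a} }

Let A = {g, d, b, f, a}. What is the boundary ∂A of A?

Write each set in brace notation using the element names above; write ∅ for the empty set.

interior: largest open inside A is {d, a} (from ∅, {d, a})
cl via duality: int({e}) = ∅, so X∖∅ = {g, d, b, e, f, a}
cl∖int = {g, b, e, f}

{g, b, e, f}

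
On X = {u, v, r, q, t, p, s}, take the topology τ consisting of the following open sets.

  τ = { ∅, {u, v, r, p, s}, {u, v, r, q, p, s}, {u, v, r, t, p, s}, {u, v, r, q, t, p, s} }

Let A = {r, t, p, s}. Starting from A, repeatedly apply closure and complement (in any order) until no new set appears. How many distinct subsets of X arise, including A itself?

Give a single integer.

4

closure: X∖int(X∖A) = X∖∅ = {u, v, r, q, t, p, s}
Let k=closure and c=complement:
  1. A     = {r, t, p, s}
  2. kA    = {u, v, r, q, t, p, s}
  3. cA    = {u, v, q}
  4. ckA   = ∅
— saturated at 4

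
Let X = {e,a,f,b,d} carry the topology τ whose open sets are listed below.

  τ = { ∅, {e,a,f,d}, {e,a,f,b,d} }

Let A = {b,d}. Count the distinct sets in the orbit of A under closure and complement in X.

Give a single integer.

X∖A={e,a,f}, int(X∖A)=∅, hence cl(A)={e,a,f,b,d}
Orbit (k=closure, c=complement):
  1. A     = {b,d}
  2. kA    = {e,a,f,b,d}
  3. cA    = {e,a,f}
  4. ckA   = ∅
(closed under both — stop)

4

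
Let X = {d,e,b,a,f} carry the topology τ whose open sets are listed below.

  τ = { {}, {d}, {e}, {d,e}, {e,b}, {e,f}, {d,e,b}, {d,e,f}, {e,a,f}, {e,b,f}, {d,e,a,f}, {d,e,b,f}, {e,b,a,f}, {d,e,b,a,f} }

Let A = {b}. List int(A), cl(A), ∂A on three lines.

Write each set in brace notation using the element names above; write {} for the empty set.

int(A) = {}
cl(A)  = {b}
∂A     = {b}

open subsets of A: {}; so int(A) = {}
closure: X∖int(X∖A) = X∖{d,e,a,f} = {b}
∂A = {b} minus {} = {b}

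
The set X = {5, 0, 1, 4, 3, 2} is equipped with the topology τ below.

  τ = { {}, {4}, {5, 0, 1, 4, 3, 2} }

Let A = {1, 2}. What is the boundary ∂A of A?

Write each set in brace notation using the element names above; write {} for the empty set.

opens ⊆ A: {}; union → int = {}
complement {5, 0, 4, 3}; its interior {4}; cl(A) = X∖{4} = {5, 0, 1, 3, 2}
boundary = {5, 0, 1, 3, 2} ∖ {} = {5, 0, 1, 3, 2}

{5, 0, 1, 3, 2}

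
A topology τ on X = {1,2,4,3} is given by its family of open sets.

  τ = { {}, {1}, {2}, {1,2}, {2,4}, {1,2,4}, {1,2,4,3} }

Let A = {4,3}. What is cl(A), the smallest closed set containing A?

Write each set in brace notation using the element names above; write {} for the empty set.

X∖A={1,2}, int(X∖A)={1,2}, hence cl(A)={4,3}

{4,3}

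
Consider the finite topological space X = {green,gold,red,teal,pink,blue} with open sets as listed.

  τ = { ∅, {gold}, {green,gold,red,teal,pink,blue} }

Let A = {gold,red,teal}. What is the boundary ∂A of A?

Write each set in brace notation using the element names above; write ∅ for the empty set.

{green,red,teal,pink,blue}

opens ⊆ A: ∅, {gold}; union → int = {gold}
complement {green,pink,blue}; its interior ∅; cl(A) = X∖∅ = {green,gold,red,teal,pink,blue}
boundary = {green,gold,red,teal,pink,blue} ∖ {gold} = {green,red,teal,pink,blue}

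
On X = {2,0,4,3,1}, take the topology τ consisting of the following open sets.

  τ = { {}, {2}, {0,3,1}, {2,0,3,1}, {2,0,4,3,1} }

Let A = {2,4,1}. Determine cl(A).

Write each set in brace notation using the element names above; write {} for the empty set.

{2,0,4,3,1}

X∖A={0,3}, int(X∖A)={}, hence cl(A)={2,0,4,3,1}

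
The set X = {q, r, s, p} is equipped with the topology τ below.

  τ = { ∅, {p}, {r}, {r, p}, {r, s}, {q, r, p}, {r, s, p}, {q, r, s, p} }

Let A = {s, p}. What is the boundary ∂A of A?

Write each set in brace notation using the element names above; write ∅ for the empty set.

{q, s}

opens ⊆ A: ∅, {p}; union → int = {p}
complement {q, r}; its interior {r}; cl(A) = X∖{r} = {q, s, p}
boundary = {q, s, p} ∖ {p} = {q, s}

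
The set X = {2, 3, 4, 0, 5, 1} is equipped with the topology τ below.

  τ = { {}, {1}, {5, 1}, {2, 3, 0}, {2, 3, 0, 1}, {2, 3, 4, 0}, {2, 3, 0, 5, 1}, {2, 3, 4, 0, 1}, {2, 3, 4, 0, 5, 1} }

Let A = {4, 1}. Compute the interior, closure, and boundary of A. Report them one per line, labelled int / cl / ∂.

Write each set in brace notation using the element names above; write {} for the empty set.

interior: largest open inside A is {1} (from {}, {1})
cl via duality: int({2, 3, 0, 5}) = {2, 3, 0}, so X∖{2, 3, 0} = {4, 5, 1}
cl∖int = {4, 5}

int(A) = {1}
cl(A)  = {4, 5, 1}
∂A     = {4, 5}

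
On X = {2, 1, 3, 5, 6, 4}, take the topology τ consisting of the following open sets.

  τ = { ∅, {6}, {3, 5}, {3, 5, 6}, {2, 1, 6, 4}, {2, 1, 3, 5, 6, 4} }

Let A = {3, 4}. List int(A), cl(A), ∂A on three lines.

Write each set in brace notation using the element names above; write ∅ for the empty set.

interior: largest open inside A is ∅ (from ∅)
cl via duality: int({2, 1, 5, 6}) = {6}, so X∖{6} = {2, 1, 3, 5, 4}
cl∖int = {2, 1, 3, 5, 4}

int(A) = ∅
cl(A)  = {2, 1, 3, 5, 4}
∂A     = {2, 1, 3, 5, 4}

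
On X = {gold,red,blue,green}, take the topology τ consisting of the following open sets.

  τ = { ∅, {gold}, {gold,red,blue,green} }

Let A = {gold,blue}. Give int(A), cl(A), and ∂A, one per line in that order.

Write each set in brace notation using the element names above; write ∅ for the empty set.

open subsets of A: ∅, {gold}; so int(A) = {gold}
closure: X∖int(X∖A) = X∖∅ = {gold,red,blue,green}
∂A = {gold,red,blue,green} minus {gold} = {red,blue,green}

int(A) = {gold}
cl(A)  = {gold,red,blue,green}
∂A     = {red,blue,green}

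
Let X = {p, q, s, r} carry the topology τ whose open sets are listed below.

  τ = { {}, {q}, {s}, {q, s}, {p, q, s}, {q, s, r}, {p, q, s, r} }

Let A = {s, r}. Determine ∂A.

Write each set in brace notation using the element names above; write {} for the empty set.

U open, U⊆A: {}, {s}. int(A) = ⋃ = {s}
X∖A={p, q}, int(X∖A)={q}, hence cl(A)={p, s, r}
∂A: remove int from cl → {p, r}

{p, r}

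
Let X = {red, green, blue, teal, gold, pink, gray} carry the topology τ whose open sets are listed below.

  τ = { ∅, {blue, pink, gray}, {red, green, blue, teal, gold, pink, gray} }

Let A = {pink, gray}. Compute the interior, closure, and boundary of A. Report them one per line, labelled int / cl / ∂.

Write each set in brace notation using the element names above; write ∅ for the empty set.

opens ⊆ A: ∅; union → int = ∅
complement {red, green, blue, teal, gold}; its interior ∅; cl(A) = X∖∅ = {red, green, blue, teal, gold, pink, gray}
boundary = {red, green, blue, teal, gold, pink, gray} ∖ ∅ = {red, green, blue, teal, gold, pink, gray}

int(A) = ∅
cl(A)  = {red, green, blue, teal, gold, pink, gray}
∂A     = {red, green, blue, teal, gold, pink, gray}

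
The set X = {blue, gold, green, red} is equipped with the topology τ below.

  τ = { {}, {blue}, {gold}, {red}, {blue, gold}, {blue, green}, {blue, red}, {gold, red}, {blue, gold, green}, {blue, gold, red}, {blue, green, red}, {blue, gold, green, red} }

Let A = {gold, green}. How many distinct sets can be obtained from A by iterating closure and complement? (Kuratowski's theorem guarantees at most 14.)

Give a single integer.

complement {blue, red}; its interior {blue, red}; cl(A) = X∖{blue, red} = {gold, green}
With k = closure, c = complement:
  1. A     = {gold, green}
  2. cA    = {blue, red}
  3. kcA   = {blue, green, red}
  4. ckcA  = {gold}
k, c of each give nothing new

4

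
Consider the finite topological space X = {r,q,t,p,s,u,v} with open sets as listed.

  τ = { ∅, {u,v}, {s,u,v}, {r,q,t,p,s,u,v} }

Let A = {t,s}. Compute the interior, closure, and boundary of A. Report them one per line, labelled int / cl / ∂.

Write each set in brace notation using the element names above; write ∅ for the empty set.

int(A) = ∅
cl(A)  = {r,q,t,p,s}
∂A     = {r,q,t,p,s}

U open, U⊆A: ∅. int(A) = ⋃ = ∅
X∖A={r,q,p,u,v}, int(X∖A)={u,v}, hence cl(A)={r,q,t,p,s}
∂A: remove int from cl → {r,q,t,p,s}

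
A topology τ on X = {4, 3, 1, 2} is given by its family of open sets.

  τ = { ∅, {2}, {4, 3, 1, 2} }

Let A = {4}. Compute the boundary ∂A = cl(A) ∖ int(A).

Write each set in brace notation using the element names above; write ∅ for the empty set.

{4, 3, 1}

opens ⊆ A: ∅; union → int = ∅
complement {3, 1, 2}; its interior {2}; cl(A) = X∖{2} = {4, 3, 1}
boundary = {4, 3, 1} ∖ ∅ = {4, 3, 1}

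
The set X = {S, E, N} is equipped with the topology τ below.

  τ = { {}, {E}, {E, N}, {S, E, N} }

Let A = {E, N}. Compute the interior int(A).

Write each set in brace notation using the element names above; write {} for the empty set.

{E, N}

U open, U⊆A: {}, {E}, {E, N}. int(A) = ⋃ = {E, N}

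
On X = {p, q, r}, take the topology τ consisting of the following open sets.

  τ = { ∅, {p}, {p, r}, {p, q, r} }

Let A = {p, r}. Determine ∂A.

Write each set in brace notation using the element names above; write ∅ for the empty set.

{q}

interior: largest open inside A is {p, r} (from ∅, {p}, {p, r})
cl via duality: int({q}) = ∅, so X∖∅ = {p, q, r}
cl∖int = {q}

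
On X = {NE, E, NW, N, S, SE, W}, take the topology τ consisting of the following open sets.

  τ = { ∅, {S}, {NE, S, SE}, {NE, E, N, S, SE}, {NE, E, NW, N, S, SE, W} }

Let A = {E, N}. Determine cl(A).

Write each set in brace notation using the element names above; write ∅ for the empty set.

{E, NW, N, W}

cl via duality: int({NE, NW, S, SE, W}) = {NE, S, SE}, so X∖{NE, S, SE} = {E, NW, N, W}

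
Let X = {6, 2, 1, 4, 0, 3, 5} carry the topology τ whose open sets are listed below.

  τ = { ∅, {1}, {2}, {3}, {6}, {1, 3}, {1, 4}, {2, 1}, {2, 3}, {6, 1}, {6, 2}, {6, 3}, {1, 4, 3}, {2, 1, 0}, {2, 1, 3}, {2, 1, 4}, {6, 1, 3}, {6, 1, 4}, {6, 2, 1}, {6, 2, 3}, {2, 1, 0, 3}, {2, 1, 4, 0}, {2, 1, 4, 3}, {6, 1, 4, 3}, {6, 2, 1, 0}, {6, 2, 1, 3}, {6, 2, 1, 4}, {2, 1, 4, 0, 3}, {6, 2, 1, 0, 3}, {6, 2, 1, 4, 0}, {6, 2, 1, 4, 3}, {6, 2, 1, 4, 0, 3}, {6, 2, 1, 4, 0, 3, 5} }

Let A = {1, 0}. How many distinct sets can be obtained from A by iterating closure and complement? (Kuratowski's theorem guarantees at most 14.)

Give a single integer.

8

cl via duality: int({6, 2, 4, 3, 5}) = {6, 2, 3}, so X∖{6, 2, 3} = {1, 4, 0, 5}
Write k for closure, c for complement:
  1. A     = {1, 0}
  2. kA    = {1, 4, 0, 5}
  3. cA    = {6, 2, 4, 3, 5}
  4. ckA   = {6, 2, 3}
  5. kcA   = {6, 2, 4, 0, 3, 5}
  6. kckA  = {6, 2, 0, 3, 5}
  7. ckcA  = {1}
  8. ckckA = {1, 4}
applying k or c yields no new set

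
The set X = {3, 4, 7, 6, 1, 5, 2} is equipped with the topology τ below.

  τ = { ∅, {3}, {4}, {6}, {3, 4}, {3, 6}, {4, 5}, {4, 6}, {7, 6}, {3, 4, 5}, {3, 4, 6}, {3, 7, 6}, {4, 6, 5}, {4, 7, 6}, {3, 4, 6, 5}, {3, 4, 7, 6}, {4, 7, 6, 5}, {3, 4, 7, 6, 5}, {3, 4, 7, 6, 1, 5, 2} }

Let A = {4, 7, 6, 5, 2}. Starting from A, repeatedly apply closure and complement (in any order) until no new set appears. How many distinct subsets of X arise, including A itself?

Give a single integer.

complement {3, 1}; its interior {3}; cl(A) = X∖{3} = {4, 7, 6, 1, 5, 2}
With k = closure, c = complement:
  1. A     = {4, 7, 6, 5, 2}
  2. kA    = {4, 7, 6, 1, 5, 2}
  3. cA    = {3, 1}
  4. ckA   = {3}
  5. kcA   = {3, 1, 2}
  6. ckcA  = {4, 7, 6, 5}
k, c of each give nothing new

6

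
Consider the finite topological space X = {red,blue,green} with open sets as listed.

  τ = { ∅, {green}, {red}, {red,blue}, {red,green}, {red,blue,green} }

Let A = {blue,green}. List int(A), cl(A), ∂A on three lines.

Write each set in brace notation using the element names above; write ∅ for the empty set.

int(A) = {green}
cl(A)  = {blue,green}
∂A     = {blue}

opens ⊆ A: ∅, {green}; union → int = {green}
complement {red}; its interior {red}; cl(A) = X∖{red} = {blue,green}
boundary = {blue,green} ∖ {green} = {blue}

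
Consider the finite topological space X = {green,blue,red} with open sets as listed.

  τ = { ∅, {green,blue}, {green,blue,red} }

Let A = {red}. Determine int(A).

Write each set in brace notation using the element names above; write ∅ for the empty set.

∅

U open, U⊆A: ∅. int(A) = ⋃ = ∅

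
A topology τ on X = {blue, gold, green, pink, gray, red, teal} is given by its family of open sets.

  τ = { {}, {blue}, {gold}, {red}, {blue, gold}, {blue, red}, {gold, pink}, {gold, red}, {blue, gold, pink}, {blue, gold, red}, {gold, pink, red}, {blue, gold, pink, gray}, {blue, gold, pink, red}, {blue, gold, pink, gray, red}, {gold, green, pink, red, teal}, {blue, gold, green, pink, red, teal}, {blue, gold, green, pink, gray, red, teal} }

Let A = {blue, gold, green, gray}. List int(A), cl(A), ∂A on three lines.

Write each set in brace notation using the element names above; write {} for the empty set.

int(A) = {blue, gold}
cl(A)  = {blue, gold, green, pink, gray, teal}
∂A     = {green, pink, gray, teal}

interior: largest open inside A is {blue, gold} (from {}, {gold}, {blue}, {blue, gold})
cl via duality: int({pink, red, teal}) = {red}, so X∖{red} = {blue, gold, green, pink, gray, teal}
cl∖int = {green, pink, gray, teal}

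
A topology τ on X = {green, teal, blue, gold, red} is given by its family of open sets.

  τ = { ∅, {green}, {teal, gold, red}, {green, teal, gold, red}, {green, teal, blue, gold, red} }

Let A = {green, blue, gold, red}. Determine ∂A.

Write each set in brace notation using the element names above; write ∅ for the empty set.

{teal, blue, gold, red}

open subsets of A: ∅, {green}; so int(A) = {green}
closure: X∖int(X∖A) = X∖∅ = {green, teal, blue, gold, red}
∂A = {green, teal, blue, gold, red} minus {green} = {teal, blue, gold, red}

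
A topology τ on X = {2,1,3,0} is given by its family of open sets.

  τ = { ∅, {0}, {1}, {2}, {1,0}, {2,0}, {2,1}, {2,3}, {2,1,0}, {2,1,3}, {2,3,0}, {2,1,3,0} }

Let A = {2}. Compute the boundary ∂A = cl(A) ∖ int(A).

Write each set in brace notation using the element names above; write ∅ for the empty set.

{3}

U open, U⊆A: ∅, {2}. int(A) = ⋃ = {2}
X∖A={1,3,0}, int(X∖A)={1,0}, hence cl(A)={2,3}
∂A: remove int from cl → {3}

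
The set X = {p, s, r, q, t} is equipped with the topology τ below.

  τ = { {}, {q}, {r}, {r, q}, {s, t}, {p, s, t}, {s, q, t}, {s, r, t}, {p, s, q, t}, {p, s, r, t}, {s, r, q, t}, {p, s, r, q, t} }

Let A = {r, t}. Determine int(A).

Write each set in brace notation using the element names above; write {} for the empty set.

{r}

interior: largest open inside A is {r} (from {}, {r})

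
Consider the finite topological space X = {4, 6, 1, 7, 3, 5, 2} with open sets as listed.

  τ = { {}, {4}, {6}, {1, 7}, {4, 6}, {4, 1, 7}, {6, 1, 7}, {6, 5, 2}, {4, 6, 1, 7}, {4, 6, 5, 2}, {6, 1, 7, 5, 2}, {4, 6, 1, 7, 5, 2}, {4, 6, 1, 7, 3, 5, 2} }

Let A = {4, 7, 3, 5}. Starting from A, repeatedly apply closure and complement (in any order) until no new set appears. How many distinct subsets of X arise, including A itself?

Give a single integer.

X∖A={6, 1, 2}, int(X∖A)={6}, hence cl(A)={4, 1, 7, 3, 5, 2}
Orbit (k=closure, c=complement):
  1. A     = {4, 7, 3, 5}
  2. kA    = {4, 1, 7, 3, 5, 2}
  3. cA    = {6, 1, 2}
  4. ckA   = {6}
  5. kcA   = {6, 1, 7, 3, 5, 2}
  6. kckA  = {6, 3, 5, 2}
  7. ckcA  = {4}
  8. ckckA = {4, 1, 7}
  9. kckcA = {4, 3}
  10. kckckA = {4, 1, 7, 3}
  11. ckckcA = {6, 1, 7, 5, 2}
  12. ckckckA = {6, 5, 2}
(closed under both — stop)

12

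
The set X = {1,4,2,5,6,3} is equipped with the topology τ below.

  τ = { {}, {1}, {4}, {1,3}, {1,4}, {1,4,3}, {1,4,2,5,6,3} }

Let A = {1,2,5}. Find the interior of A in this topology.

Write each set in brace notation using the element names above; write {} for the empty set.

U open, U⊆A: {}, {1}. int(A) = ⋃ = {1}

{1}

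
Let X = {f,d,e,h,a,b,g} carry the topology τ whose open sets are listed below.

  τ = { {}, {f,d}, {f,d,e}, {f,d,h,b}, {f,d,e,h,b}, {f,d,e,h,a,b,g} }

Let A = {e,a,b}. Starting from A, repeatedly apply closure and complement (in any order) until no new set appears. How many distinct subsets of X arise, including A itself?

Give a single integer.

6

closure: X∖int(X∖A) = X∖{f,d} = {e,h,a,b,g}
Let k=closure and c=complement:
  1. A     = {e,a,b}
  2. kA    = {e,h,a,b,g}
  3. cA    = {f,d,h,g}
  4. ckA   = {f,d}
  5. kcA   = {f,d,e,h,a,b,g}
  6. ckcA  = {}
— saturated at 6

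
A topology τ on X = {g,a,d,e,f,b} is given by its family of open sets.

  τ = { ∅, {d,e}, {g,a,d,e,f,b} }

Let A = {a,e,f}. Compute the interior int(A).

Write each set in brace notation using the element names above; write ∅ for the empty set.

∅

U open, U⊆A: ∅. int(A) = ⋃ = ∅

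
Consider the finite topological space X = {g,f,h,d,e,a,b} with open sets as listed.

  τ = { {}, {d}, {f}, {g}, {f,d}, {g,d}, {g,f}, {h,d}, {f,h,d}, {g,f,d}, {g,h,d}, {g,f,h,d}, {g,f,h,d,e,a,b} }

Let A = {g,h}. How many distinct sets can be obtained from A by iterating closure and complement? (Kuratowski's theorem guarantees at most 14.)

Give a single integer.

cl via duality: int({f,d,e,a,b}) = {f,d}, so X∖{f,d} = {g,h,e,a,b}
Write k for closure, c for complement:
  1. A     = {g,h}
  2. kA    = {g,h,e,a,b}
  3. cA    = {f,d,e,a,b}
  4. ckA   = {f,d}
  5. kcA   = {f,h,d,e,a,b}
  6. ckcA  = {g}
  7. kckcA = {g,e,a,b}
  8. ckckcA = {f,h,d}
applying k or c yields no new set

8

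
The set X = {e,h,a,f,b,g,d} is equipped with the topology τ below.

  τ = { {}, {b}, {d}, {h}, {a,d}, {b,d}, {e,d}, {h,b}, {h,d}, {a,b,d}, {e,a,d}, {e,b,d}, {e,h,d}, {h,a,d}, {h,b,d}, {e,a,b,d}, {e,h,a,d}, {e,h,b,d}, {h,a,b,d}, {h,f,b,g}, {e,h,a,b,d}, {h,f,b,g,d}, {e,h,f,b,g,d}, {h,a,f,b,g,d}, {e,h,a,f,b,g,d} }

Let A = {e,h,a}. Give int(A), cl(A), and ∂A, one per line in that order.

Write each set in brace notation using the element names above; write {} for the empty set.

opens ⊆ A: {}, {h}; union → int = {h}
complement {f,b,g,d}; its interior {b,d}; cl(A) = X∖{b,d} = {e,h,a,f,g}
boundary = {e,h,a,f,g} ∖ {h} = {e,a,f,g}

int(A) = {h}
cl(A)  = {e,h,a,f,g}
∂A     = {e,a,f,g}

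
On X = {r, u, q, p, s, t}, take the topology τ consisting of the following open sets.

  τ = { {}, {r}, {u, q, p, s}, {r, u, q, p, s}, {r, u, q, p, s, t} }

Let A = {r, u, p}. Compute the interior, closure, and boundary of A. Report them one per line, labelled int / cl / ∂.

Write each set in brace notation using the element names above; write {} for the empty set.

open subsets of A: {}, {r}; so int(A) = {r}
closure: X∖int(X∖A) = X∖{} = {r, u, q, p, s, t}
∂A = {r, u, q, p, s, t} minus {r} = {u, q, p, s, t}

int(A) = {r}
cl(A)  = {r, u, q, p, s, t}
∂A     = {u, q, p, s, t}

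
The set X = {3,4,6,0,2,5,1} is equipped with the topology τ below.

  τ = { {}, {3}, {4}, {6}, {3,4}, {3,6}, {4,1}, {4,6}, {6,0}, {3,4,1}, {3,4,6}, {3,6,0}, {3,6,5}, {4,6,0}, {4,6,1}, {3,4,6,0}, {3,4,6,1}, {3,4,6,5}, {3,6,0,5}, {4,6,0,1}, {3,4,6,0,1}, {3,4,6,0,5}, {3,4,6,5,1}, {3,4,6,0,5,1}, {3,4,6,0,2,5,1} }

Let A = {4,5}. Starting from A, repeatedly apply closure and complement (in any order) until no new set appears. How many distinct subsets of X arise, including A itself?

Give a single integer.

X∖A={3,6,0,2,1}, int(X∖A)={3,6,0}, hence cl(A)={4,2,5,1}
Orbit (k=closure, c=complement):
  1. A     = {4,5}
  2. kA    = {4,2,5,1}
  3. cA    = {3,6,0,2,1}
  4. ckA   = {3,6,0}
  5. kcA   = {3,6,0,2,5,1}
  6. kckA  = {3,6,0,2,5}
  7. ckcA  = {4}
  8. ckckA = {4,1}
  9. kckcA = {4,2,1}
  10. ckckcA = {3,6,0,5}
(closed under both — stop)

10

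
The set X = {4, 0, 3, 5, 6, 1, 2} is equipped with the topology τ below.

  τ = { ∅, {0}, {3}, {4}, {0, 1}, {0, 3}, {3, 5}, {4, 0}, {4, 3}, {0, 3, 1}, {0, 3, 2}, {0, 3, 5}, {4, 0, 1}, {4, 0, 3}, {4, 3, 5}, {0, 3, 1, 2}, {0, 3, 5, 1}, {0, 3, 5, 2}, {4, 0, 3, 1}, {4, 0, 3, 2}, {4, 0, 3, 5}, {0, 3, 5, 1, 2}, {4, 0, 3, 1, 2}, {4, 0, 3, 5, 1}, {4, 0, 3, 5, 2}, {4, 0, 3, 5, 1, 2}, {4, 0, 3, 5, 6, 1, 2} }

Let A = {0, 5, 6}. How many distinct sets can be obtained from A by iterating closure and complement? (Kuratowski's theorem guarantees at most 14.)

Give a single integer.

10

cl via duality: int({4, 3, 1, 2}) = {4, 3}, so X∖{4, 3} = {0, 5, 6, 1, 2}
Write k for closure, c for complement:
  1. A     = {0, 5, 6}
  2. kA    = {0, 5, 6, 1, 2}
  3. cA    = {4, 3, 1, 2}
  4. ckA   = {4, 3}
  5. kcA   = {4, 3, 5, 6, 1, 2}
  6. kckA  = {4, 3, 5, 6, 2}
  7. ckcA  = {0}
  8. ckckA = {0, 1}
  9. kckcA = {0, 6, 1, 2}
  10. ckckcA = {4, 3, 5}
applying k or c yields no new set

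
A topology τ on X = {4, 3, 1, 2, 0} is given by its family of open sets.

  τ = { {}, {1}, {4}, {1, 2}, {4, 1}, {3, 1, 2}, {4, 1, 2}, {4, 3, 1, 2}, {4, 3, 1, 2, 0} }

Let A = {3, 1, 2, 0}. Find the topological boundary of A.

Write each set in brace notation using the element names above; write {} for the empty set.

{0}

opens ⊆ A: {}, {1}, {1, 2}, {3, 1, 2}; union → int = {3, 1, 2}
complement {4}; its interior {4}; cl(A) = X∖{4} = {3, 1, 2, 0}
boundary = {3, 1, 2, 0} ∖ {3, 1, 2} = {0}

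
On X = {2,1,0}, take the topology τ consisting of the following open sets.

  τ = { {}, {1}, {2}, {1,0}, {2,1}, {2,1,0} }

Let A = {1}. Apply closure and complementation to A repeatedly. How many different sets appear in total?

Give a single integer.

complement {2,0}; its interior {2}; cl(A) = X∖{2} = {1,0}
With k = closure, c = complement:
  1. A     = {1}
  2. kA    = {1,0}
  3. cA    = {2,0}
  4. ckA   = {2}
k, c of each give nothing new

4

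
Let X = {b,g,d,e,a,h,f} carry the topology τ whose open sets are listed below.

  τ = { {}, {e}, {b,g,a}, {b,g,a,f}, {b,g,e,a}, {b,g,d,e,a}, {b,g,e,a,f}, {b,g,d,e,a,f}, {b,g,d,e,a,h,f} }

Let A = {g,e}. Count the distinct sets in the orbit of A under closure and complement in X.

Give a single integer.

8

X∖A={b,d,a,h,f}, int(X∖A)={}, hence cl(A)={b,g,d,e,a,h,f}
Orbit (k=closure, c=complement):
  1. A     = {g,e}
  2. kA    = {b,g,d,e,a,h,f}
  3. cA    = {b,d,a,h,f}
  4. ckA   = {}
  5. kcA   = {b,g,d,a,h,f}
  6. ckcA  = {e}
  7. kckcA = {d,e,h}
  8. ckckcA = {b,g,a,f}
(closed under both — stop)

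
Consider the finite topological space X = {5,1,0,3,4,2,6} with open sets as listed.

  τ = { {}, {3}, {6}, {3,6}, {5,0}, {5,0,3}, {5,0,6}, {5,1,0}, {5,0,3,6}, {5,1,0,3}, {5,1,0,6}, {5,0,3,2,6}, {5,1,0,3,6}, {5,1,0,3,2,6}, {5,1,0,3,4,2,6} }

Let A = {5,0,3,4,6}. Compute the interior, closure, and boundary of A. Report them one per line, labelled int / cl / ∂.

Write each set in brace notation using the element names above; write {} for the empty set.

int(A) = {5,0,3,6}
cl(A)  = {5,1,0,3,4,2,6}
∂A     = {1,4,2}

open subsets of A: {}, {6}, {3}, {5,0}, {3,6}, {5,0,6}, {5,0,3}, {5,0,3,6}; so int(A) = {5,0,3,6}
closure: X∖int(X∖A) = X∖{} = {5,1,0,3,4,2,6}
∂A = {5,1,0,3,4,2,6} minus {5,0,3,6} = {1,4,2}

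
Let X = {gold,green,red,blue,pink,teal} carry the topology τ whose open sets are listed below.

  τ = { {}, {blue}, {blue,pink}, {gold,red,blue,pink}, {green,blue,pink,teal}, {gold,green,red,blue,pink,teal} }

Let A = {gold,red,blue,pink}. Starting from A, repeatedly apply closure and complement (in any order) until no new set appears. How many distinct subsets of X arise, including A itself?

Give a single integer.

complement {green,teal}; its interior {}; cl(A) = X∖{} = {gold,green,red,blue,pink,teal}
With k = closure, c = complement:
  1. A     = {gold,red,blue,pink}
  2. kA    = {gold,green,red,blue,pink,teal}
  3. cA    = {green,teal}
  4. ckA   = {}
k, c of each give nothing new

4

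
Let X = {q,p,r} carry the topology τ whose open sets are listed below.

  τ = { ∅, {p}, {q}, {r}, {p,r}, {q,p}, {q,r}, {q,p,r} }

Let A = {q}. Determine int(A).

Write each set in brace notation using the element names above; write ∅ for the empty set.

{q}

open subsets of A: ∅, {q}; so int(A) = {q}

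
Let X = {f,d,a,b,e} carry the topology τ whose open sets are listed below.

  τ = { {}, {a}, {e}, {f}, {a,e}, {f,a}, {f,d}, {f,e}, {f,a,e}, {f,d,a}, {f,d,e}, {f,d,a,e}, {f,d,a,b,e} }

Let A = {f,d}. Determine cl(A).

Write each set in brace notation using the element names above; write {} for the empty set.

{f,d,b}

cl via duality: int({a,b,e}) = {a,e}, so X∖{a,e} = {f,d,b}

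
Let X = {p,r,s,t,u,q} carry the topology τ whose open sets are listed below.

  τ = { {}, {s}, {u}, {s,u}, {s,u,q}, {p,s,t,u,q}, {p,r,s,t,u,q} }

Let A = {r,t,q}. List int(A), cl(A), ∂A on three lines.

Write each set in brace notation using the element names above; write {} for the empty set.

int(A) = {}
cl(A)  = {p,r,t,q}
∂A     = {p,r,t,q}

open subsets of A: {}; so int(A) = {}
closure: X∖int(X∖A) = X∖{s,u} = {p,r,t,q}
∂A = {p,r,t,q} minus {} = {p,r,t,q}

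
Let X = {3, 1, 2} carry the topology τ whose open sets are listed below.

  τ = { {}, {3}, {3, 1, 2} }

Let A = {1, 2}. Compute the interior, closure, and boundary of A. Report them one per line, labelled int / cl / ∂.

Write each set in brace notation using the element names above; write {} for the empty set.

U open, U⊆A: {}. int(A) = ⋃ = {}
X∖A={3}, int(X∖A)={3}, hence cl(A)={1, 2}
∂A: remove int from cl → {1, 2}

int(A) = {}
cl(A)  = {1, 2}
∂A     = {1, 2}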